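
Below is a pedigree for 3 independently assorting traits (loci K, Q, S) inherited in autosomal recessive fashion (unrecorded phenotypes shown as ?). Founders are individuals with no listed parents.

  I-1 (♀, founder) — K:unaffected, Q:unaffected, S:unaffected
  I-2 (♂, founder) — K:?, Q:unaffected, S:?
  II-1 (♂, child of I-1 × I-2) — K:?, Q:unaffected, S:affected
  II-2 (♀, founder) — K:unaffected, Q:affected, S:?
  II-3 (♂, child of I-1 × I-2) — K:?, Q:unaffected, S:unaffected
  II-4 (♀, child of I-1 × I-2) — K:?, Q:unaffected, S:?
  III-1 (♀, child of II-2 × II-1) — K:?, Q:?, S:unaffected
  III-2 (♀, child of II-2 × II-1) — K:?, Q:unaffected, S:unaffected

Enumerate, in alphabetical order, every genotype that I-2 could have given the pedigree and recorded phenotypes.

I-2 ∈ {KK QQ Ss, KK QQ ss, KK Qq Ss, KK Qq ss, Kk QQ Ss, Kk QQ ss, Kk Qq Ss, Kk Qq ss, kk QQ Ss, kk QQ ss, kk Qq Ss, kk Qq ss}

K/I-1 un ·: KK|Kk
K/I-2 ? ·: KK|Kk|kk
K/II-1 ? I-1×I-2: KK|Kk|kk
K/II-2 un ·: KK|Kk
K/II-3 ? I-1×I-2: KK|Kk|kk
K/II-4 ? I-1×I-2: KK|Kk|kk
K/III-1 ? II-2×II-1: KK|Kk|kk
K/III-2 ? II-2×II-1: KK|Kk|kk
⇒ K over [I-1,I-2,II-1,II-2,II-3,II-4,III-1,III-2]: 441 consistent
Q/I-1 un ·: QQ|Qq
Q/I-2 un ·: QQ|Qq
Q/II-1 un I-1×I-2: QQ|Qq
Q/II-2 aff ·: qq
Q/II-3 un I-1×I-2: QQ|Qq
Q/II-4 un I-1×I-2: QQ|Qq
Q/III-1 ? II-2×II-1: Qq|qq
Q/III-2 un II-2×II-1: Qq
⇒ Q over [I-1,I-2,II-1,II-2,II-3,II-4,III-1,III-2]: 37 consistent
S/I-1 un ·: Ss
S/I-2 ? ·: Ss|ss
S/II-1 aff I-1×I-2: ss
S/II-2 ? ·: SS|Ss
S/II-3 un I-1×I-2: SS|Ss
S/II-4 ? I-1×I-2: SS|Ss|ss
S/III-1 un II-2×II-1: Ss
S/III-2 un II-2×II-1: Ss
⇒ S over [I-1,I-2,II-1,II-2,II-3,II-4,III-1,III-2]: 16 consistent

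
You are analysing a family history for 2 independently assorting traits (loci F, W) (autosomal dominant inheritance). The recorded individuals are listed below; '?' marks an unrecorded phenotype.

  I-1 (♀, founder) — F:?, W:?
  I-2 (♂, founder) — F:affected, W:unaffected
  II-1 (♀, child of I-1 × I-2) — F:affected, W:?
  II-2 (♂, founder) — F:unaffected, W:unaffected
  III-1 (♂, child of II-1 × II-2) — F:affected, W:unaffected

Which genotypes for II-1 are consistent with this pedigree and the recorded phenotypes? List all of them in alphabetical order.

II-1 ∈ {FF Ww, FF ww, Ff Ww, Ff ww}

F/I-1 ? ·: ff|Ff|FF
F/I-2 aff ·: Ff|FF
F/II-1 aff I-1×I-2: Ff|FF
F/II-2 un ·: ff
F/III-1 aff II-1×II-2: Ff
⇒ F over [I-1,I-2,II-1,II-2,III-1]: 9 consistent
W/I-1 ? ·: ww|Ww|WW
W/I-2 un ·: ww
W/II-1 ? I-1×I-2: ww|Ww
W/II-2 un ·: ww
W/III-1 un II-1×II-2: ww
⇒ W over [I-1,I-2,II-1,II-2,III-1]: 4 consistent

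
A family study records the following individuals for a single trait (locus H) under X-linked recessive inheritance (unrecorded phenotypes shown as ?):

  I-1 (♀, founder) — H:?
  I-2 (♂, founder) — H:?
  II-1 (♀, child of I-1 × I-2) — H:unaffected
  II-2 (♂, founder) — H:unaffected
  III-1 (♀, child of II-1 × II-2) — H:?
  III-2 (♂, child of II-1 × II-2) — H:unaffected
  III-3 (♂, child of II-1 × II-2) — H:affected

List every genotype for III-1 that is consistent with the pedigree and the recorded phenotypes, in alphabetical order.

III-1 ∈ {X^HX^H, X^HX^h}

H/I-1 ? ·: X^HX^H|X^HX^h|X^hX^h
H/I-2 ? ·: X^HY|X^hY
H/II-1 un I-1×I-2: X^HX^h
H/II-2 un ·: X^HY
H/III-1 ? II-1×II-2: X^HX^H|X^HX^h
H/III-2 un II-1×II-2: X^HY
H/III-3 aff II-1×II-2: X^hY
⇒ H over [I-1,I-2,II-1,II-2,III-1,III-2,III-3]: 8 consistent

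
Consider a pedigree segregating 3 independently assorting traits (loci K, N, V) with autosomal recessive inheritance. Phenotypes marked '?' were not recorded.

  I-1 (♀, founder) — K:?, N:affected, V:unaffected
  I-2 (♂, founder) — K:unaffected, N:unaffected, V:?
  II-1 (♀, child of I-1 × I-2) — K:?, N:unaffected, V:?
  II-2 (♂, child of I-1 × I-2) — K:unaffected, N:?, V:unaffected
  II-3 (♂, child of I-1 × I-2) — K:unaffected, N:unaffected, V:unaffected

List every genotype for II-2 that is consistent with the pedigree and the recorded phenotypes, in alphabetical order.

K/I-1 ? ·: KK|Kk|kk
K/I-2 un ·: KK|Kk
K/II-1 ? I-1×I-2: KK|Kk|kk
K/II-2 un I-1×I-2: KK|Kk
K/II-3 un I-1×I-2: KK|Kk
⇒ K over [I-1,I-2,II-1,II-2,II-3]: 32 consistent
N/I-1 aff ·: nn
N/I-2 un ·: NN|Nn
N/II-1 un I-1×I-2: Nn
N/II-2 ? I-1×I-2: Nn|nn
N/II-3 un I-1×I-2: Nn
⇒ N over [I-1,I-2,II-1,II-2,II-3]: 3 consistent
V/I-1 un ·: VV|Vv
V/I-2 ? ·: VV|Vv|vv
V/II-1 ? I-1×I-2: VV|Vv|vv
V/II-2 un I-1×I-2: VV|Vv
V/II-3 un I-1×I-2: VV|Vv
⇒ V over [I-1,I-2,II-1,II-2,II-3]: 32 consistent

II-2 ∈ {KK Nn VV, KK Nn Vv, KK nn VV, KK nn Vv, Kk Nn VV, Kk Nn Vv, Kk nn VV, Kk nn Vv}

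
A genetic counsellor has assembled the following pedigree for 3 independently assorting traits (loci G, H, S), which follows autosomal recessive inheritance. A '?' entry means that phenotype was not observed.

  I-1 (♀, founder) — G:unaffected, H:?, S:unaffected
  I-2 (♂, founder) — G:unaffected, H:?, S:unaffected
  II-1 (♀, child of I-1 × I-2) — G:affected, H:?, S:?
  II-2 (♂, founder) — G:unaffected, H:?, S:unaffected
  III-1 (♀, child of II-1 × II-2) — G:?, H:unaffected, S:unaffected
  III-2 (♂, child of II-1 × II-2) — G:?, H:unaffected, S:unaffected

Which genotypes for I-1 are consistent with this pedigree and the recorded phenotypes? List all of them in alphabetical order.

I-1 ∈ {Gg HH SS, Gg HH Ss, Gg Hh SS, Gg Hh Ss, Gg hh SS, Gg hh Ss}

G/I-1 un ·: Gg
G/I-2 un ·: Gg
G/II-1 aff I-1×I-2: gg
G/II-2 un ·: GG|Gg
G/III-1 ? II-1×II-2: Gg|gg
G/III-2 ? II-1×II-2: Gg|gg
⇒ G over [I-1,I-2,II-1,II-2,III-1,III-2]: 5 consistent
H/I-1 ? ·: HH|Hh|hh
H/I-2 ? ·: HH|Hh|hh
H/II-1 ? I-1×I-2: HH|Hh|hh
H/II-2 ? ·: HH|Hh|hh
H/III-1 un II-1×II-2: HH|Hh
H/III-2 un II-1×II-2: HH|Hh
⇒ H over [I-1,I-2,II-1,II-2,III-1,III-2]: 95 consistent
S/I-1 un ·: SS|Ss
S/I-2 un ·: SS|Ss
S/II-1 ? I-1×I-2: SS|Ss|ss
S/II-2 un ·: SS|Ss
S/III-1 un II-1×II-2: SS|Ss
S/III-2 un II-1×II-2: SS|Ss
⇒ S over [I-1,I-2,II-1,II-2,III-1,III-2]: 46 consistent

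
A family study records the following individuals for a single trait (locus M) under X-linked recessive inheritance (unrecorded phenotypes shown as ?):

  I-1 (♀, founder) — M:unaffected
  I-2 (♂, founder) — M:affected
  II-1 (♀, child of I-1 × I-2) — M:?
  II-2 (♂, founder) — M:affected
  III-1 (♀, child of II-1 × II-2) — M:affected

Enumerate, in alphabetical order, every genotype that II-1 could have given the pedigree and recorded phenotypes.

M/I-1 un ·: X^MX^M|X^MX^m
M/I-2 aff ·: X^mY
M/II-1 ? I-1×I-2: X^MX^m|X^mX^m
M/II-2 aff ·: X^mY
M/III-1 aff II-1×II-2: X^mX^m
⇒ M over [I-1,I-2,II-1,II-2,III-1]: 3 consistent

II-1 ∈ {X^MX^m, X^mX^m}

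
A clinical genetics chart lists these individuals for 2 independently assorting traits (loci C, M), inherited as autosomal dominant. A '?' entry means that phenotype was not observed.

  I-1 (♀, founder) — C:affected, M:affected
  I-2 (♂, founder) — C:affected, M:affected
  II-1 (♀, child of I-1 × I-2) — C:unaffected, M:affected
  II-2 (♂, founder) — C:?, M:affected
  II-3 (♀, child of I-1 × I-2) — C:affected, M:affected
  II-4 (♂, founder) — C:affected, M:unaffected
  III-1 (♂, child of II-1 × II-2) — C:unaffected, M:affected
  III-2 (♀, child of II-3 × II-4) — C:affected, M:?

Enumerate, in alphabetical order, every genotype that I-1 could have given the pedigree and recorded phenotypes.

C/I-1 aff ·: Cc
C/I-2 aff ·: Cc
C/II-1 un I-1×I-2: cc
C/II-2 ? ·: cc|Cc
C/II-3 aff I-1×I-2: Cc|CC
C/II-4 aff ·: Cc|CC
C/III-1 un II-1×II-2: cc
C/III-2 aff II-3×II-4: Cc|CC
⇒ C over [I-1,I-2,II-1,II-2,II-3,II-4,III-1,III-2]: 14 consistent
M/I-1 aff ·: Mm|MM
M/I-2 aff ·: Mm|MM
M/II-1 aff I-1×I-2: Mm|MM
M/II-2 aff ·: Mm|MM
M/II-3 aff I-1×I-2: Mm|MM
M/II-4 un ·: mm
M/III-1 aff II-1×II-2: Mm|MM
M/III-2 ? II-3×II-4: mm|Mm
⇒ M over [I-1,I-2,II-1,II-2,II-3,II-4,III-1,III-2]: 66 consistent

I-1 ∈ {Cc MM, Cc Mm}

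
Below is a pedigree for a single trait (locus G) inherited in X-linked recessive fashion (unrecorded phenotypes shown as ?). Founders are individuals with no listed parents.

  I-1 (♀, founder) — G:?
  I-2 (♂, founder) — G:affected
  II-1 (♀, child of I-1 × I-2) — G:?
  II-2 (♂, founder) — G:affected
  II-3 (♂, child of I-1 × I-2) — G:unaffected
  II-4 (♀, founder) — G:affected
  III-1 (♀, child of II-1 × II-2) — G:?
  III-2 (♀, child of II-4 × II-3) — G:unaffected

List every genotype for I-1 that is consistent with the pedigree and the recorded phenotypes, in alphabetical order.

G/I-1 ? ·: X^GX^G|X^GX^g
G/I-2 aff ·: X^gY
G/II-1 ? I-1×I-2: X^GX^g|X^gX^g
G/II-2 aff ·: X^gY
G/II-3 un I-1×I-2: X^GY
G/II-4 aff ·: X^gX^g
G/III-1 ? II-1×II-2: X^GX^g|X^gX^g
G/III-2 un II-4×II-3: X^GX^g
⇒ G over [I-1,I-2,II-1,II-2,II-3,II-4,III-1,III-2]: 5 consistent

I-1 ∈ {X^GX^G, X^GX^g}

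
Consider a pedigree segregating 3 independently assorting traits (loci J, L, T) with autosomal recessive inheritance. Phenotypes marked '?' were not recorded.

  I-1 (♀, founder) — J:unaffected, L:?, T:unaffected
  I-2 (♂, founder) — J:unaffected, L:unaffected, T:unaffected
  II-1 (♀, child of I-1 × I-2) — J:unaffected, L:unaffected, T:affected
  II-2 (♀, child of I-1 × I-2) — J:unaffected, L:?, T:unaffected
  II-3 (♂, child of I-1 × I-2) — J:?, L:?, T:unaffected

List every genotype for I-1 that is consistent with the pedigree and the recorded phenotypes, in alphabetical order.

I-1 ∈ {JJ LL Tt, JJ Ll Tt, JJ ll Tt, Jj LL Tt, Jj Ll Tt, Jj ll Tt}

J/I-1 un ·: JJ|Jj
J/I-2 un ·: JJ|Jj
J/II-1 un I-1×I-2: JJ|Jj
J/II-2 un I-1×I-2: JJ|Jj
J/II-3 ? I-1×I-2: JJ|Jj|jj
⇒ J over [I-1,I-2,II-1,II-2,II-3]: 29 consistent
L/I-1 ? ·: LL|Ll|ll
L/I-2 un ·: LL|Ll
L/II-1 un I-1×I-2: LL|Ll
L/II-2 ? I-1×I-2: LL|Ll|ll
L/II-3 ? I-1×I-2: LL|Ll|ll
⇒ L over [I-1,I-2,II-1,II-2,II-3]: 40 consistent
T/I-1 un ·: Tt
T/I-2 un ·: Tt
T/II-1 aff I-1×I-2: tt
T/II-2 un I-1×I-2: TT|Tt
T/II-3 un I-1×I-2: TT|Tt
⇒ T over [I-1,I-2,II-1,II-2,II-3]: 4 consistent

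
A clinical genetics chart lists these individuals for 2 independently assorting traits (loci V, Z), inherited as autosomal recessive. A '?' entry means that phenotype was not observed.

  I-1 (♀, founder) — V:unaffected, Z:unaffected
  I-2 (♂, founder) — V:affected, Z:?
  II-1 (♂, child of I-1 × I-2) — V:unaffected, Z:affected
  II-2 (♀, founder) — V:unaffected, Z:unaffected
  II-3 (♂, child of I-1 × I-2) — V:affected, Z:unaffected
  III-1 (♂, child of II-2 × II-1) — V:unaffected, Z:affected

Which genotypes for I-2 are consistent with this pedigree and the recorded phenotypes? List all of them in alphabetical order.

I-2 ∈ {vv Zz, vv zz}

V/I-1 un ·: Vv
V/I-2 aff ·: vv
V/II-1 un I-1×I-2: Vv
V/II-2 un ·: VV|Vv
V/II-3 aff I-1×I-2: vv
V/III-1 un II-2×II-1: VV|Vv
⇒ V over [I-1,I-2,II-1,II-2,II-3,III-1]: 4 consistent
Z/I-1 un ·: Zz
Z/I-2 ? ·: Zz|zz
Z/II-1 aff I-1×I-2: zz
Z/II-2 un ·: Zz
Z/II-3 un I-1×I-2: ZZ|Zz
Z/III-1 aff II-2×II-1: zz
⇒ Z over [I-1,I-2,II-1,II-2,II-3,III-1]: 3 consistent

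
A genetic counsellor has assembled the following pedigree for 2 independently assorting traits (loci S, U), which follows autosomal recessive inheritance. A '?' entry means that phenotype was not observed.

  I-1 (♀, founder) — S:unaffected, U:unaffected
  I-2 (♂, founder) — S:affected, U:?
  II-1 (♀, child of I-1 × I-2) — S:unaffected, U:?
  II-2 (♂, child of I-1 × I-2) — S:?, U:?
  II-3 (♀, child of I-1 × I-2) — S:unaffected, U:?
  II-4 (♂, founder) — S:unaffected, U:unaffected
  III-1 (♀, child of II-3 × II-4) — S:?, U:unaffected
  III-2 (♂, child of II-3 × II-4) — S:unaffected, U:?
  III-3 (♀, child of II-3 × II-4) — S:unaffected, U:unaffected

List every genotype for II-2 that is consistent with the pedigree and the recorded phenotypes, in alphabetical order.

S/I-1 un ·: SS|Ss
S/I-2 aff ·: ss
S/II-1 un I-1×I-2: Ss
S/II-2 ? I-1×I-2: Ss|ss
S/II-3 un I-1×I-2: Ss
S/II-4 un ·: SS|Ss
S/III-1 ? II-3×II-4: SS|Ss|ss
S/III-2 un II-3×II-4: SS|Ss
S/III-3 un II-3×II-4: SS|Ss
⇒ S over [I-1,I-2,II-1,II-2,II-3,II-4,III-1,III-2,III-3]: 60 consistent
U/I-1 un ·: UU|Uu
U/I-2 ? ·: UU|Uu|uu
U/II-1 ? I-1×I-2: UU|Uu|uu
U/II-2 ? I-1×I-2: UU|Uu|uu
U/II-3 ? I-1×I-2: UU|Uu|uu
U/II-4 un ·: UU|Uu
U/III-1 un II-3×II-4: UU|Uu
U/III-2 ? II-3×II-4: UU|Uu|uu
U/III-3 un II-3×II-4: UU|Uu
⇒ U over [I-1,I-2,II-1,II-2,II-3,II-4,III-1,III-2,III-3]: 641 consistent

II-2 ∈ {Ss UU, Ss Uu, Ss uu, ss UU, ss Uu, ss uu}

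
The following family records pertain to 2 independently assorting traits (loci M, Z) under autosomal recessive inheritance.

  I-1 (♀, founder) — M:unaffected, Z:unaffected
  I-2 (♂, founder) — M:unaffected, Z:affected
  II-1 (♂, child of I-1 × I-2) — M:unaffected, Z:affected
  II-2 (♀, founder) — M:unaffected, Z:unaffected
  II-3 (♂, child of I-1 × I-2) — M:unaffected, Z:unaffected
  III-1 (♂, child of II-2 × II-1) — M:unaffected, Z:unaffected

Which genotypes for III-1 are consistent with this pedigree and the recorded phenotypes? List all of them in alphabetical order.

M/I-1 un ·: MM|Mm
M/I-2 un ·: MM|Mm
M/II-1 un I-1×I-2: MM|Mm
M/II-2 un ·: MM|Mm
M/II-3 un I-1×I-2: MM|Mm
M/III-1 un II-2×II-1: MM|Mm
⇒ M over [I-1,I-2,II-1,II-2,II-3,III-1]: 45 consistent
Z/I-1 un ·: Zz
Z/I-2 aff ·: zz
Z/II-1 aff I-1×I-2: zz
Z/II-2 un ·: ZZ|Zz
Z/II-3 un I-1×I-2: Zz
Z/III-1 un II-2×II-1: Zz
⇒ Z over [I-1,I-2,II-1,II-2,II-3,III-1]: 2 consistent

III-1 ∈ {MM Zz, Mm Zz}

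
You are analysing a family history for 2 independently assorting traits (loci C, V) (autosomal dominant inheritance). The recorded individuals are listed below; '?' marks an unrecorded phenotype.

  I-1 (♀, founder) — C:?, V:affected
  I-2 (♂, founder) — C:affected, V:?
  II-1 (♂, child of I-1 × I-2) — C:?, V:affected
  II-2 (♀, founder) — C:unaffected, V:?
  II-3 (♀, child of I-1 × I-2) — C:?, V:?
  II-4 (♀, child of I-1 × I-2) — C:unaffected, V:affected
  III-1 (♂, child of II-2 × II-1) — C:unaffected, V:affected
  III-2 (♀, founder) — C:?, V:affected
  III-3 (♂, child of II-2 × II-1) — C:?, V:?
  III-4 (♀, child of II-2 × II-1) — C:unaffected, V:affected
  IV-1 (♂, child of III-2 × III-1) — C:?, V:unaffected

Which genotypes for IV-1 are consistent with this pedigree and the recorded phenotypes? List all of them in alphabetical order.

C/I-1 ? ·: cc|Cc
C/I-2 aff ·: Cc
C/II-1 ? I-1×I-2: cc|Cc
C/II-2 un ·: cc
C/II-3 ? I-1×I-2: cc|Cc|CC
C/II-4 un I-1×I-2: cc
C/III-1 un II-2×II-1: cc
C/III-2 ? ·: cc|Cc|CC
C/III-3 ? II-2×II-1: cc|Cc
C/III-4 un II-2×II-1: cc
C/IV-1 ? III-2×III-1: cc|Cc
⇒ C over [I-1,I-2,II-1,II-2,II-3,II-4,III-1,III-2,III-3,III-4,IV-1]: 60 consistent
V/I-1 aff ·: Vv|VV
V/I-2 ? ·: vv|Vv|VV
V/II-1 aff I-1×I-2: Vv|VV
V/II-2 ? ·: vv|Vv|VV
V/II-3 ? I-1×I-2: vv|Vv|VV
V/II-4 aff I-1×I-2: Vv|VV
V/III-1 aff II-2×II-1: Vv
V/III-2 aff ·: Vv
V/III-3 ? II-2×II-1: vv|Vv|VV
V/III-4 aff II-2×II-1: Vv|VV
V/IV-1 un III-2×III-1: vv
⇒ V over [I-1,I-2,II-1,II-2,II-3,II-4,III-1,III-2,III-3,III-4,IV-1]: 279 consistent

IV-1 ∈ {Cc vv, cc vv}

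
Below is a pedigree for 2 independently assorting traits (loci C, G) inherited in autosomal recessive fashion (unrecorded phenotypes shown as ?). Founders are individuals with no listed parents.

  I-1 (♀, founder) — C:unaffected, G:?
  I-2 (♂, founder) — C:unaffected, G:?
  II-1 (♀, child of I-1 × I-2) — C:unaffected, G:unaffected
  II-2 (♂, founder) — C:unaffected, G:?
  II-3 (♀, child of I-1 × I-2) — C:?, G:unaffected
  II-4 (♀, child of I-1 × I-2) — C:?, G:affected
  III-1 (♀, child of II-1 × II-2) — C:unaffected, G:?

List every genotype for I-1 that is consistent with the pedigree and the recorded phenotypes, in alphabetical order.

C/I-1 un ·: CC|Cc
C/I-2 un ·: CC|Cc
C/II-1 un I-1×I-2: CC|Cc
C/II-2 un ·: CC|Cc
C/II-3 ? I-1×I-2: CC|Cc|cc
C/II-4 ? I-1×I-2: CC|Cc|cc
C/III-1 un II-1×II-2: CC|Cc
⇒ C over [I-1,I-2,II-1,II-2,II-3,II-4,III-1]: 122 consistent
G/I-1 ? ·: Gg|gg
G/I-2 ? ·: Gg|gg
G/II-1 un I-1×I-2: GG|Gg
G/II-2 ? ·: GG|Gg|gg
G/II-3 un I-1×I-2: GG|Gg
G/II-4 aff I-1×I-2: gg
G/III-1 ? II-1×II-2: GG|Gg|gg
⇒ G over [I-1,I-2,II-1,II-2,II-3,II-4,III-1]: 36 consistent

I-1 ∈ {CC Gg, CC gg, Cc Gg, Cc gg}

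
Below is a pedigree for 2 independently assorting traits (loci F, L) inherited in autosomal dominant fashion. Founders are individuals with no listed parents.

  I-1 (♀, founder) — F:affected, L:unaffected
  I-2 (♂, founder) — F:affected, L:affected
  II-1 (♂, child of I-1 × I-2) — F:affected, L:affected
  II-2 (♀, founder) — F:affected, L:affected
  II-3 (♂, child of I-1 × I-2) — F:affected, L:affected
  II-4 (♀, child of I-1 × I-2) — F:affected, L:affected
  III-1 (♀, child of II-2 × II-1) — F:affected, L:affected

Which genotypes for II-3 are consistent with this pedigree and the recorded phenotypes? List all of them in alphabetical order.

F/I-1 aff ·: Ff|FF
F/I-2 aff ·: Ff|FF
F/II-1 aff I-1×I-2: Ff|FF
F/II-2 aff ·: Ff|FF
F/II-3 aff I-1×I-2: Ff|FF
F/II-4 aff I-1×I-2: Ff|FF
F/III-1 aff II-2×II-1: Ff|FF
⇒ F over [I-1,I-2,II-1,II-2,II-3,II-4,III-1]: 87 consistent
L/I-1 un ·: ll
L/I-2 aff ·: Ll|LL
L/II-1 aff I-1×I-2: Ll
L/II-2 aff ·: Ll|LL
L/II-3 aff I-1×I-2: Ll
L/II-4 aff I-1×I-2: Ll
L/III-1 aff II-2×II-1: Ll|LL
⇒ L over [I-1,I-2,II-1,II-2,II-3,II-4,III-1]: 8 consistent

II-3 ∈ {FF Ll, Ff Ll}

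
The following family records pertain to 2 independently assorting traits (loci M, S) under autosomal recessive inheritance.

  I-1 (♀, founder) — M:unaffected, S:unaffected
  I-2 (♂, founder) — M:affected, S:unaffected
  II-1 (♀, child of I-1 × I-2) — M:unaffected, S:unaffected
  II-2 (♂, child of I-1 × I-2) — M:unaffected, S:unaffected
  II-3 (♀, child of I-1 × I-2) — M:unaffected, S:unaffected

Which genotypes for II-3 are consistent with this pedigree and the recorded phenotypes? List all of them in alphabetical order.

M/I-1 un ·: MM|Mm
M/I-2 aff ·: mm
M/II-1 un I-1×I-2: Mm
M/II-2 un I-1×I-2: Mm
M/II-3 un I-1×I-2: Mm
⇒ M over [I-1,I-2,II-1,II-2,II-3]: 2 consistent
S/I-1 un ·: SS|Ss
S/I-2 un ·: SS|Ss
S/II-1 un I-1×I-2: SS|Ss
S/II-2 un I-1×I-2: SS|Ss
S/II-3 un I-1×I-2: SS|Ss
⇒ S over [I-1,I-2,II-1,II-2,II-3]: 25 consistent

II-3 ∈ {Mm SS, Mm Ss}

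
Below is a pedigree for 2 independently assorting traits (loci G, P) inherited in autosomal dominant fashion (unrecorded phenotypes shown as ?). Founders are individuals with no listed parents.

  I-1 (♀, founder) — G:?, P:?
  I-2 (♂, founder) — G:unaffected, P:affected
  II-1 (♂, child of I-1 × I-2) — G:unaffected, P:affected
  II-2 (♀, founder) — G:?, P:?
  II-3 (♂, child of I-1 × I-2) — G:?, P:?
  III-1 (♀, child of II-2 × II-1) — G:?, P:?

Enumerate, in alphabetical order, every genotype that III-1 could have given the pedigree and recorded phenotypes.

III-1 ∈ {Gg PP, Gg Pp, Gg pp, gg PP, gg Pp, gg pp}

G/I-1 ? ·: gg|Gg
G/I-2 un ·: gg
G/II-1 un I-1×I-2: gg
G/II-2 ? ·: gg|Gg|GG
G/II-3 ? I-1×I-2: gg|Gg
G/III-1 ? II-2×II-1: gg|Gg
⇒ G over [I-1,I-2,II-1,II-2,II-3,III-1]: 12 consistent
P/I-1 ? ·: pp|Pp|PP
P/I-2 aff ·: Pp|PP
P/II-1 aff I-1×I-2: Pp|PP
P/II-2 ? ·: pp|Pp|PP
P/II-3 ? I-1×I-2: pp|Pp|PP
P/III-1 ? II-2×II-1: pp|Pp|PP
⇒ P over [I-1,I-2,II-1,II-2,II-3,III-1]: 102 consistent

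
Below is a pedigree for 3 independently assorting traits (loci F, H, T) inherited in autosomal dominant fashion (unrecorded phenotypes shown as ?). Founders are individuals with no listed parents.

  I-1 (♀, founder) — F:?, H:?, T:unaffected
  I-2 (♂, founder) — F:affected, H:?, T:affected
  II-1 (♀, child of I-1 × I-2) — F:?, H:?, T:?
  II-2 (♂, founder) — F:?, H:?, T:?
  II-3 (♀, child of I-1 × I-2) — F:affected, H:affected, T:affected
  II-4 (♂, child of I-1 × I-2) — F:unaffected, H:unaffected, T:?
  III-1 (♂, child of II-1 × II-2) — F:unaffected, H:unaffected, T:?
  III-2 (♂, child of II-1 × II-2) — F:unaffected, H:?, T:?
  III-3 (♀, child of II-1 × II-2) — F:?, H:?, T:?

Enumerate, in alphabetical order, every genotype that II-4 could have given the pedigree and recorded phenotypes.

II-4 ∈ {ff hh Tt, ff hh tt}

F/I-1 ? ·: ff|Ff
F/I-2 aff ·: Ff
F/II-1 ? I-1×I-2: ff|Ff
F/II-2 ? ·: ff|Ff
F/II-3 aff I-1×I-2: Ff|FF
F/II-4 un I-1×I-2: ff
F/III-1 un II-1×II-2: ff
F/III-2 un II-1×II-2: ff
F/III-3 ? II-1×II-2: ff|Ff|FF
⇒ F over [I-1,I-2,II-1,II-2,II-3,II-4,III-1,III-2,III-3]: 24 consistent
H/I-1 ? ·: hh|Hh
H/I-2 ? ·: hh|Hh
H/II-1 ? I-1×I-2: hh|Hh
H/II-2 ? ·: hh|Hh
H/II-3 aff I-1×I-2: Hh|HH
H/II-4 un I-1×I-2: hh
H/III-1 un II-1×II-2: hh
H/III-2 ? II-1×II-2: hh|Hh|HH
H/III-3 ? II-1×II-2: hh|Hh|HH
⇒ H over [I-1,I-2,II-1,II-2,II-3,II-4,III-1,III-2,III-3]: 72 consistent
T/I-1 un ·: tt
T/I-2 aff ·: Tt|TT
T/II-1 ? I-1×I-2: tt|Tt
T/II-2 ? ·: tt|Tt|TT
T/II-3 aff I-1×I-2: Tt
T/II-4 ? I-1×I-2: tt|Tt
T/III-1 ? II-1×II-2: tt|Tt|TT
T/III-2 ? II-1×II-2: tt|Tt|TT
T/III-3 ? II-1×II-2: tt|Tt|TT
⇒ T over [I-1,I-2,II-1,II-2,II-3,II-4,III-1,III-2,III-3]: 149 consistent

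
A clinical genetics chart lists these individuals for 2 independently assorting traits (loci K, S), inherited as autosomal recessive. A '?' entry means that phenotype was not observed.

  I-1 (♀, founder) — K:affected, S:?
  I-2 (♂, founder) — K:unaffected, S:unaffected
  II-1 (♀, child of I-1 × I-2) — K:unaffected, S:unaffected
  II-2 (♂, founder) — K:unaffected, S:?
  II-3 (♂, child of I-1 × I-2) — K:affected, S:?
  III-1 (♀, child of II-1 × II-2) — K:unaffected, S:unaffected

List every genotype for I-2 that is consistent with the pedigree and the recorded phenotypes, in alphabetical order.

I-2 ∈ {Kk SS, Kk Ss}

K/I-1 aff ·: kk
K/I-2 un ·: Kk
K/II-1 un I-1×I-2: Kk
K/II-2 un ·: KK|Kk
K/II-3 aff I-1×I-2: kk
K/III-1 un II-1×II-2: KK|Kk
⇒ K over [I-1,I-2,II-1,II-2,II-3,III-1]: 4 consistent
S/I-1 ? ·: SS|Ss|ss
S/I-2 un ·: SS|Ss
S/II-1 un I-1×I-2: SS|Ss
S/II-2 ? ·: SS|Ss|ss
S/II-3 ? I-1×I-2: SS|Ss|ss
S/III-1 un II-1×II-2: SS|Ss
⇒ S over [I-1,I-2,II-1,II-2,II-3,III-1]: 82 consistent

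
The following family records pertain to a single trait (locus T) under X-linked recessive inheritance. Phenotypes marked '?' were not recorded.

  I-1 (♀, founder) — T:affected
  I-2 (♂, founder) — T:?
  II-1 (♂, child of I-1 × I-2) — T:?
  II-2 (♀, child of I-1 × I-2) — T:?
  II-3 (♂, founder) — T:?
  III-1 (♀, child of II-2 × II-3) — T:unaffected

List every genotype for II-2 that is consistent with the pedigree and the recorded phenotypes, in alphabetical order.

T/I-1 aff ·: X^tX^t
T/I-2 ? ·: X^TY|X^tY
T/II-1 ? I-1×I-2: X^tY
T/II-2 ? I-1×I-2: X^TX^t|X^tX^t
T/II-3 ? ·: X^TY|X^tY
T/III-1 un II-2×II-3: X^TX^T|X^TX^t
⇒ T over [I-1,I-2,II-1,II-2,II-3,III-1]: 4 consistent

II-2 ∈ {X^TX^t, X^tX^t}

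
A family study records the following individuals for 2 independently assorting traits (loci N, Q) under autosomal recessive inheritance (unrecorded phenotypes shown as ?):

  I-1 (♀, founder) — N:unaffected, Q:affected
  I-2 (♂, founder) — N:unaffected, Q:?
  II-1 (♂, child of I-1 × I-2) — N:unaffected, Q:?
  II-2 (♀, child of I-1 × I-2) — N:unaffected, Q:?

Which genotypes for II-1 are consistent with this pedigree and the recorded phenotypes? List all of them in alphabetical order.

II-1 ∈ {NN Qq, NN qq, Nn Qq, Nn qq}

N/I-1 un ·: NN|Nn
N/I-2 un ·: NN|Nn
N/II-1 un I-1×I-2: NN|Nn
N/II-2 un I-1×I-2: NN|Nn
⇒ N over [I-1,I-2,II-1,II-2]: 13 consistent
Q/I-1 aff ·: qq
Q/I-2 ? ·: QQ|Qq|qq
Q/II-1 ? I-1×I-2: Qq|qq
Q/II-2 ? I-1×I-2: Qq|qq
⇒ Q over [I-1,I-2,II-1,II-2]: 6 consistent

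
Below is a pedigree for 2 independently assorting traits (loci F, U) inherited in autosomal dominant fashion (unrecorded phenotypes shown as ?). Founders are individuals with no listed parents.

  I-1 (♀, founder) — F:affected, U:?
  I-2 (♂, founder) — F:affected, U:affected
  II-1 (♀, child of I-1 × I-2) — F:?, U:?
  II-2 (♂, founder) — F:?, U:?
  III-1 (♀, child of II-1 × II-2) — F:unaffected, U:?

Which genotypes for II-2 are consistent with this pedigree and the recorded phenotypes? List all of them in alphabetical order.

II-2 ∈ {Ff UU, Ff Uu, Ff uu, ff UU, ff Uu, ff uu}

F/I-1 aff ·: Ff|FF
F/I-2 aff ·: Ff|FF
F/II-1 ? I-1×I-2: ff|Ff
F/II-2 ? ·: ff|Ff
F/III-1 un II-1×II-2: ff
⇒ F over [I-1,I-2,II-1,II-2,III-1]: 8 consistent
U/I-1 ? ·: uu|Uu|UU
U/I-2 aff ·: Uu|UU
U/II-1 ? I-1×I-2: uu|Uu|UU
U/II-2 ? ·: uu|Uu|UU
U/III-1 ? II-1×II-2: uu|Uu|UU
⇒ U over [I-1,I-2,II-1,II-2,III-1]: 59 consistent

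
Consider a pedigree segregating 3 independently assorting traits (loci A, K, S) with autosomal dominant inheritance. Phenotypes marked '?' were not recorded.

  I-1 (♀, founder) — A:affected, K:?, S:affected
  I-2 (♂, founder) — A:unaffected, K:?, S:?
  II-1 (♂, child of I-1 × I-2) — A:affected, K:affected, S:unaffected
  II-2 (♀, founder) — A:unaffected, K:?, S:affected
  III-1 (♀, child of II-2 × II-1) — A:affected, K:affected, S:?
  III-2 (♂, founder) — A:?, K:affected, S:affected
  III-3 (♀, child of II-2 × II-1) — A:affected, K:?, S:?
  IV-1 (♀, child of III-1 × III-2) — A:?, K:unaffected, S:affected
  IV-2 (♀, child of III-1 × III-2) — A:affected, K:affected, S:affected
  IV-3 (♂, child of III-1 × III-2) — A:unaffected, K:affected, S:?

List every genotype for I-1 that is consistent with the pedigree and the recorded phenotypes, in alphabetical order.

A/I-1 aff ·: Aa|AA
A/I-2 un ·: aa
A/II-1 aff I-1×I-2: Aa
A/II-2 un ·: aa
A/III-1 aff II-2×II-1: Aa
A/III-2 ? ·: aa|Aa
A/III-3 aff II-2×II-1: Aa
A/IV-1 ? III-1×III-2: aa|Aa|AA
A/IV-2 aff III-1×III-2: Aa|AA
A/IV-3 un III-1×III-2: aa
⇒ A over [I-1,I-2,II-1,II-2,III-1,III-2,III-3,IV-1,IV-2,IV-3]: 16 consistent
K/I-1 ? ·: kk|Kk|KK
K/I-2 ? ·: kk|Kk|KK
K/II-1 aff I-1×I-2: Kk|KK
K/II-2 ? ·: kk|Kk|KK
K/III-1 aff II-2×II-1: Kk
K/III-2 aff ·: Kk
K/III-3 ? II-2×II-1: kk|Kk|KK
K/IV-1 un III-1×III-2: kk
K/IV-2 aff III-1×III-2: Kk|KK
K/IV-3 aff III-1×III-2: Kk|KK
⇒ K over [I-1,I-2,II-1,II-2,III-1,III-2,III-3,IV-1,IV-2,IV-3]: 244 consistent
S/I-1 aff ·: Ss
S/I-2 ? ·: ss|Ss
S/II-1 un I-1×I-2: ss
S/II-2 aff ·: Ss|SS
S/III-1 ? II-2×II-1: ss|Ss
S/III-2 aff ·: Ss|SS
S/III-3 ? II-2×II-1: ss|Ss
S/IV-1 aff III-1×III-2: Ss|SS
S/IV-2 aff III-1×III-2: Ss|SS
S/IV-3 ? III-1×III-2: ss|Ss|SS
⇒ S over [I-1,I-2,II-1,II-2,III-1,III-2,III-3,IV-1,IV-2,IV-3]: 132 consistent

I-1 ∈ {AA KK Ss, AA Kk Ss, AA kk Ss, Aa KK Ss, Aa Kk Ss, Aa kk Ss}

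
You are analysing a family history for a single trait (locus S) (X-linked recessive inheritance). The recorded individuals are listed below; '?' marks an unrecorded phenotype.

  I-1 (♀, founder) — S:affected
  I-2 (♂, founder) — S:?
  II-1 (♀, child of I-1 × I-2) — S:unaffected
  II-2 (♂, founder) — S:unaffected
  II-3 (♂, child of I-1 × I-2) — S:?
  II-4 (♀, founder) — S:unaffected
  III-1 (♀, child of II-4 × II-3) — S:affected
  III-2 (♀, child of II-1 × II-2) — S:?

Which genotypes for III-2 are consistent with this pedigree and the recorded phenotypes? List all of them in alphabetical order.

S/I-1 aff ·: X^sX^s
S/I-2 ? ·: X^SY
S/II-1 un I-1×I-2: X^SX^s
S/II-2 un ·: X^SY
S/II-3 ? I-1×I-2: X^sY
S/II-4 un ·: X^SX^s
S/III-1 aff II-4×II-3: X^sX^s
S/III-2 ? II-1×II-2: X^SX^S|X^SX^s
⇒ S over [I-1,I-2,II-1,II-2,II-3,II-4,III-1,III-2]: 2 consistent

III-2 ∈ {X^SX^S, X^SX^s}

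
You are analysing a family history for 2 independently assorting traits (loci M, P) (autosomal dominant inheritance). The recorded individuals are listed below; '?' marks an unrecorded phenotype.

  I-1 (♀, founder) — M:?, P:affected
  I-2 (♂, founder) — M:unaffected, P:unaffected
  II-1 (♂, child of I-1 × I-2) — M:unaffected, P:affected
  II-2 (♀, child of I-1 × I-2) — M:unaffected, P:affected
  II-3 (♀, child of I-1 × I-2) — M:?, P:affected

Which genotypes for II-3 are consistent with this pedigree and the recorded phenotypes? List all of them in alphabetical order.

II-3 ∈ {Mm Pp, mm Pp}

M/I-1 ? ·: mm|Mm
M/I-2 un ·: mm
M/II-1 un I-1×I-2: mm
M/II-2 un I-1×I-2: mm
M/II-3 ? I-1×I-2: mm|Mm
⇒ M over [I-1,I-2,II-1,II-2,II-3]: 3 consistent
P/I-1 aff ·: Pp|PP
P/I-2 un ·: pp
P/II-1 aff I-1×I-2: Pp
P/II-2 aff I-1×I-2: Pp
P/II-3 aff I-1×I-2: Pp
⇒ P over [I-1,I-2,II-1,II-2,II-3]: 2 consistent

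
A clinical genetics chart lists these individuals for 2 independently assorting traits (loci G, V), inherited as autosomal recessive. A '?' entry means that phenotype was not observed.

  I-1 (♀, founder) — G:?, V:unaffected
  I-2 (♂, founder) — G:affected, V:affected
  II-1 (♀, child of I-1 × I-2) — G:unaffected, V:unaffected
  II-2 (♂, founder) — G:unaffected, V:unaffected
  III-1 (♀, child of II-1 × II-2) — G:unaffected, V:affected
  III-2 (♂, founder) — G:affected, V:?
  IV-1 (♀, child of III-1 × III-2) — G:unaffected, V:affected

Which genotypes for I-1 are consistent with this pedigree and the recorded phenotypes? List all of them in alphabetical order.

I-1 ∈ {GG VV, GG Vv, Gg VV, Gg Vv}

G/I-1 ? ·: GG|Gg
G/I-2 aff ·: gg
G/II-1 un I-1×I-2: Gg
G/II-2 un ·: GG|Gg
G/III-1 un II-1×II-2: GG|Gg
G/III-2 aff ·: gg
G/IV-1 un III-1×III-2: Gg
⇒ G over [I-1,I-2,II-1,II-2,III-1,III-2,IV-1]: 8 consistent
V/I-1 un ·: VV|Vv
V/I-2 aff ·: vv
V/II-1 un I-1×I-2: Vv
V/II-2 un ·: Vv
V/III-1 aff II-1×II-2: vv
V/III-2 ? ·: Vv|vv
V/IV-1 aff III-1×III-2: vv
⇒ V over [I-1,I-2,II-1,II-2,III-1,III-2,IV-1]: 4 consistent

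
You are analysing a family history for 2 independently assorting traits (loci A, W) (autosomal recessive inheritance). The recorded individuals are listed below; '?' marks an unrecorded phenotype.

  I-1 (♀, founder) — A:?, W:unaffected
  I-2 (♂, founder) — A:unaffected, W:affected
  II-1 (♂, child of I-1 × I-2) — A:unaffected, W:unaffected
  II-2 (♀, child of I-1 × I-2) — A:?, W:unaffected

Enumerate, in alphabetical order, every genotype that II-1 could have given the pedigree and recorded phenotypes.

II-1 ∈ {AA Ww, Aa Ww}

A/I-1 ? ·: AA|Aa|aa
A/I-2 un ·: AA|Aa
A/II-1 un I-1×I-2: AA|Aa
A/II-2 ? I-1×I-2: AA|Aa|aa
⇒ A over [I-1,I-2,II-1,II-2]: 18 consistent
W/I-1 un ·: WW|Ww
W/I-2 aff ·: ww
W/II-1 un I-1×I-2: Ww
W/II-2 un I-1×I-2: Ww
⇒ W over [I-1,I-2,II-1,II-2]: 2 consistent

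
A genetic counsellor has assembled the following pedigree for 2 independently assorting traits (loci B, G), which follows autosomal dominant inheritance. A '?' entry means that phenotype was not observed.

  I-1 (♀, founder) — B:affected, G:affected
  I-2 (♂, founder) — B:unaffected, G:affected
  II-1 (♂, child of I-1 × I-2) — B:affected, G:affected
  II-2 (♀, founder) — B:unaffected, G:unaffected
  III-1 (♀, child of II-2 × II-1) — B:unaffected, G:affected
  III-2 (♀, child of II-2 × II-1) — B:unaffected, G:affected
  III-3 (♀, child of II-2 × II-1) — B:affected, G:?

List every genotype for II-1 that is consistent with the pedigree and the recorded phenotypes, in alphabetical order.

B/I-1 aff ·: Bb|BB
B/I-2 un ·: bb
B/II-1 aff I-1×I-2: Bb
B/II-2 un ·: bb
B/III-1 un II-2×II-1: bb
B/III-2 un II-2×II-1: bb
B/III-3 aff II-2×II-1: Bb
⇒ B over [I-1,I-2,II-1,II-2,III-1,III-2,III-3]: 2 consistent
G/I-1 aff ·: Gg|GG
G/I-2 aff ·: Gg|GG
G/II-1 aff I-1×I-2: Gg|GG
G/II-2 un ·: gg
G/III-1 aff II-2×II-1: Gg
G/III-2 aff II-2×II-1: Gg
G/III-3 ? II-2×II-1: gg|Gg
⇒ G over [I-1,I-2,II-1,II-2,III-1,III-2,III-3]: 10 consistent

II-1 ∈ {Bb GG, Bb Gg}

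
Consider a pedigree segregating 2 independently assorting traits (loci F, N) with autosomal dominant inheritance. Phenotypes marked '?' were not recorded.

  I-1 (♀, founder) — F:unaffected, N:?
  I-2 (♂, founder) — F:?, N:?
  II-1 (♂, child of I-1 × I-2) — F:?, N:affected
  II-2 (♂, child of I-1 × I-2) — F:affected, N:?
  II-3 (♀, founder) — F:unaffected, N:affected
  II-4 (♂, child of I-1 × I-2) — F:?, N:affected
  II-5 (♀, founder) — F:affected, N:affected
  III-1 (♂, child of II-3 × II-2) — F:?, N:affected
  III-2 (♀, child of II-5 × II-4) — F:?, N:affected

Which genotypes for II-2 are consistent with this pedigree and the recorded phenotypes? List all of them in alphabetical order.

F/I-1 un ·: ff
F/I-2 ? ·: Ff|FF
F/II-1 ? I-1×I-2: ff|Ff
F/II-2 aff I-1×I-2: Ff
F/II-3 un ·: ff
F/II-4 ? I-1×I-2: ff|Ff
F/II-5 aff ·: Ff|FF
F/III-1 ? II-3×II-2: ff|Ff
F/III-2 ? II-5×II-4: ff|Ff|FF
⇒ F over [I-1,I-2,II-1,II-2,II-3,II-4,II-5,III-1,III-2]: 42 consistent
N/I-1 ? ·: nn|Nn|NN
N/I-2 ? ·: nn|Nn|NN
N/II-1 aff I-1×I-2: Nn|NN
N/II-2 ? I-1×I-2: nn|Nn|NN
N/II-3 aff ·: Nn|NN
N/II-4 aff I-1×I-2: Nn|NN
N/II-5 aff ·: Nn|NN
N/III-1 aff II-3×II-2: Nn|NN
N/III-2 aff II-5×II-4: Nn|NN
⇒ N over [I-1,I-2,II-1,II-2,II-3,II-4,II-5,III-1,III-2]: 411 consistent

II-2 ∈ {Ff NN, Ff Nn, Ff nn}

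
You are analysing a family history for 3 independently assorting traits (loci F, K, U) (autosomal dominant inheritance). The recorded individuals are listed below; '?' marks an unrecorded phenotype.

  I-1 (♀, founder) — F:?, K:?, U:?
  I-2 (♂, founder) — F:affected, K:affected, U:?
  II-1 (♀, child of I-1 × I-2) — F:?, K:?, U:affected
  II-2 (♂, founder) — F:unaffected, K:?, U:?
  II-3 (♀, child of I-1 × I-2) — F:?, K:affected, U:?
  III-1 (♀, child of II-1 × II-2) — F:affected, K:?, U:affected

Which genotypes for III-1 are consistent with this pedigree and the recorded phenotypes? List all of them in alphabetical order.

III-1 ∈ {Ff KK UU, Ff KK Uu, Ff Kk UU, Ff Kk Uu, Ff kk UU, Ff kk Uu}

F/I-1 ? ·: ff|Ff|FF
F/I-2 aff ·: Ff|FF
F/II-1 ? I-1×I-2: Ff|FF
F/II-2 un ·: ff
F/II-3 ? I-1×I-2: ff|Ff|FF
F/III-1 aff II-1×II-2: Ff
⇒ F over [I-1,I-2,II-1,II-2,II-3,III-1]: 18 consistent
K/I-1 ? ·: kk|Kk|KK
K/I-2 aff ·: Kk|KK
K/II-1 ? I-1×I-2: kk|Kk|KK
K/II-2 ? ·: kk|Kk|KK
K/II-3 aff I-1×I-2: Kk|KK
K/III-1 ? II-1×II-2: kk|Kk|KK
⇒ K over [I-1,I-2,II-1,II-2,II-3,III-1]: 96 consistent
U/I-1 ? ·: uu|Uu|UU
U/I-2 ? ·: uu|Uu|UU
U/II-1 aff I-1×I-2: Uu|UU
U/II-2 ? ·: uu|Uu|UU
U/II-3 ? I-1×I-2: uu|Uu|UU
U/III-1 aff II-1×II-2: Uu|UU
⇒ U over [I-1,I-2,II-1,II-2,II-3,III-1]: 97 consistent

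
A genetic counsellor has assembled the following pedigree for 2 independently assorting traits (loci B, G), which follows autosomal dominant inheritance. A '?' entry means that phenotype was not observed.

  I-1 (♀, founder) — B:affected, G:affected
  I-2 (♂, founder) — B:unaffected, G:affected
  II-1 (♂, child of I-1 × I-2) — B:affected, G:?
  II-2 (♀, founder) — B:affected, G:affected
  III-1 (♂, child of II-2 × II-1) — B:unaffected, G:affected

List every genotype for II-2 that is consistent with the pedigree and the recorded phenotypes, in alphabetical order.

B/I-1 aff ·: Bb|BB
B/I-2 un ·: bb
B/II-1 aff I-1×I-2: Bb
B/II-2 aff ·: Bb
B/III-1 un II-2×II-1: bb
⇒ B over [I-1,I-2,II-1,II-2,III-1]: 2 consistent
G/I-1 aff ·: Gg|GG
G/I-2 aff ·: Gg|GG
G/II-1 ? I-1×I-2: gg|Gg|GG
G/II-2 aff ·: Gg|GG
G/III-1 aff II-2×II-1: Gg|GG
⇒ G over [I-1,I-2,II-1,II-2,III-1]: 26 consistent

II-2 ∈ {Bb GG, Bb Gg}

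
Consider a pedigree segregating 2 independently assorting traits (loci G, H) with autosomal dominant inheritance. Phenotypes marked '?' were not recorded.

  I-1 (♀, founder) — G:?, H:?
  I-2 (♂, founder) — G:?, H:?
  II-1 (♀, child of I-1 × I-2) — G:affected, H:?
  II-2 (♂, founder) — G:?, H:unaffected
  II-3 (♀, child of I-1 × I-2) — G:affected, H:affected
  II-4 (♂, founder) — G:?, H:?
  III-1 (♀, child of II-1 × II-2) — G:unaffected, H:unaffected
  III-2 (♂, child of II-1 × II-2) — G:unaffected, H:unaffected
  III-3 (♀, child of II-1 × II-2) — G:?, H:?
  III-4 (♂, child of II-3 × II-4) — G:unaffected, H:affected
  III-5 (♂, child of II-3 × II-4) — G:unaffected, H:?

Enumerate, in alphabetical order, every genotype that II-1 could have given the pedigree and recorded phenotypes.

II-1 ∈ {Gg Hh, Gg hh}

G/I-1 ? ·: gg|Gg|GG
G/I-2 ? ·: gg|Gg|GG
G/II-1 aff I-1×I-2: Gg
G/II-2 ? ·: gg|Gg
G/II-3 aff I-1×I-2: Gg
G/II-4 ? ·: gg|Gg
G/III-1 un II-1×II-2: gg
G/III-2 un II-1×II-2: gg
G/III-3 ? II-1×II-2: gg|Gg|GG
G/III-4 un II-3×II-4: gg
G/III-5 un II-3×II-4: gg
⇒ G over [I-1,I-2,II-1,II-2,II-3,II-4,III-1,III-2,III-3,III-4,III-5]: 70 consistent
H/I-1 ? ·: hh|Hh|HH
H/I-2 ? ·: hh|Hh|HH
H/II-1 ? I-1×I-2: hh|Hh
H/II-2 un ·: hh
H/II-3 aff I-1×I-2: Hh|HH
H/II-4 ? ·: hh|Hh|HH
H/III-1 un II-1×II-2: hh
H/III-2 un II-1×II-2: hh
H/III-3 ? II-1×II-2: hh|Hh
H/III-4 aff II-3×II-4: Hh|HH
H/III-5 ? II-3×II-4: hh|Hh|HH
⇒ H over [I-1,I-2,II-1,II-2,II-3,II-4,III-1,III-2,III-3,III-4,III-5]: 246 consistent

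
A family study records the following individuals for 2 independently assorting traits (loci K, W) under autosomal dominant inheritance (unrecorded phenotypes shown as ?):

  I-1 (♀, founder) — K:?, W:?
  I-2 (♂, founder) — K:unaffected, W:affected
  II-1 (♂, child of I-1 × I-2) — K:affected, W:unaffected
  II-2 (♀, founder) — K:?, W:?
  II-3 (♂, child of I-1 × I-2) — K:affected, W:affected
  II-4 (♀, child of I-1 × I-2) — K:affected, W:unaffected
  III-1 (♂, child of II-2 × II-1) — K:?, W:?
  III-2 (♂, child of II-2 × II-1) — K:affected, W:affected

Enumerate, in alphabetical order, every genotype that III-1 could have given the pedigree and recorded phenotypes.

III-1 ∈ {KK Ww, KK ww, Kk Ww, Kk ww, kk Ww, kk ww}

K/I-1 ? ·: Kk|KK
K/I-2 un ·: kk
K/II-1 aff I-1×I-2: Kk
K/II-2 ? ·: kk|Kk|KK
K/II-3 aff I-1×I-2: Kk
K/II-4 aff I-1×I-2: Kk
K/III-1 ? II-2×II-1: kk|Kk|KK
K/III-2 aff II-2×II-1: Kk|KK
⇒ K over [I-1,I-2,II-1,II-2,II-3,II-4,III-1,III-2]: 24 consistent
W/I-1 ? ·: ww|Ww
W/I-2 aff ·: Ww
W/II-1 un I-1×I-2: ww
W/II-2 ? ·: Ww|WW
W/II-3 aff I-1×I-2: Ww|WW
W/II-4 un I-1×I-2: ww
W/III-1 ? II-2×II-1: ww|Ww
W/III-2 aff II-2×II-1: Ww
⇒ W over [I-1,I-2,II-1,II-2,II-3,II-4,III-1,III-2]: 9 consistent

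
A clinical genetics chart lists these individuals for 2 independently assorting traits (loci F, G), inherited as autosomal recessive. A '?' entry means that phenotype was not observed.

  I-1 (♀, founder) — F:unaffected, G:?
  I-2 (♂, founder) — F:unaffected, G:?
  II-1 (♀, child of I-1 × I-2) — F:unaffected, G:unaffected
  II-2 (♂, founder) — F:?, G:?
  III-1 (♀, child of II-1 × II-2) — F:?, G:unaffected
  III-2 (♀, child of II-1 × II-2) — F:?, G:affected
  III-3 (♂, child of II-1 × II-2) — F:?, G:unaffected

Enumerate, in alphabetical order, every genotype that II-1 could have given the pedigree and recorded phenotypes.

II-1 ∈ {FF Gg, Ff Gg}

F/I-1 un ·: FF|Ff
F/I-2 un ·: FF|Ff
F/II-1 un I-1×I-2: FF|Ff
F/II-2 ? ·: FF|Ff|ff
F/III-1 ? II-1×II-2: FF|Ff|ff
F/III-2 ? II-1×II-2: FF|Ff|ff
F/III-3 ? II-1×II-2: FF|Ff|ff
⇒ F over [I-1,I-2,II-1,II-2,III-1,III-2,III-3]: 169 consistent
G/I-1 ? ·: GG|Gg|gg
G/I-2 ? ·: GG|Gg|gg
G/II-1 un I-1×I-2: Gg
G/II-2 ? ·: Gg|gg
G/III-1 un II-1×II-2: GG|Gg
G/III-2 aff II-1×II-2: gg
G/III-3 un II-1×II-2: GG|Gg
⇒ G over [I-1,I-2,II-1,II-2,III-1,III-2,III-3]: 35 consistent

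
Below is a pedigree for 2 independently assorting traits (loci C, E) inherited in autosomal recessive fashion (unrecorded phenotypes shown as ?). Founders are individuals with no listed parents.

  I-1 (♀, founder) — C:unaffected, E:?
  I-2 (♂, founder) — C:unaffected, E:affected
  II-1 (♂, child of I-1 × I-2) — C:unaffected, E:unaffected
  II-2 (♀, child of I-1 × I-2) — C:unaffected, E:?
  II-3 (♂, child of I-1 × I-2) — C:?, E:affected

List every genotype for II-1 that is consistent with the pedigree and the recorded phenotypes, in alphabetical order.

C/I-1 un ·: CC|Cc
C/I-2 un ·: CC|Cc
C/II-1 un I-1×I-2: CC|Cc
C/II-2 un I-1×I-2: CC|Cc
C/II-3 ? I-1×I-2: CC|Cc|cc
⇒ C over [I-1,I-2,II-1,II-2,II-3]: 29 consistent
E/I-1 ? ·: Ee
E/I-2 aff ·: ee
E/II-1 un I-1×I-2: Ee
E/II-2 ? I-1×I-2: Ee|ee
E/II-3 aff I-1×I-2: ee
⇒ E over [I-1,I-2,II-1,II-2,II-3]: 2 consistent

II-1 ∈ {CC Ee, Cc Ee}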